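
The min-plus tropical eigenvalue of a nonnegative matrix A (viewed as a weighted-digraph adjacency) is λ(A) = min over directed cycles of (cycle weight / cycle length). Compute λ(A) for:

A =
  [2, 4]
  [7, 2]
λ(A) = 2

Enumerate directed cycles and compute their means (weight / length). Sample:
  cycle 0 → 0: weight = 2, length = 1, mean = 2/1 ≈ 2.000
  cycle 1 → 1: weight = 2, length = 1, mean = 2/1 ≈ 2.000
  cycle 0 → 1 → 0: weight = 11, length = 2, mean = 11/2 ≈ 5.500
  cycle 1 → 0 → 1: weight = 11, length = 2, mean = 11/2 ≈ 5.500
Minimum mean = 2.000, attained e.g. along the cycle 0 → 0 with weight 2 and length 1. So λ(A) = 2/1 = 2.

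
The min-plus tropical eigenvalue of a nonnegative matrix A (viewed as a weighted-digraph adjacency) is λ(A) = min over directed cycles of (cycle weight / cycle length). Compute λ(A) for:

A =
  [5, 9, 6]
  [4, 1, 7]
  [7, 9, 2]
λ(A) = 1

Enumerate directed cycles and compute their means (weight / length). Sample:
  cycle 0 → 0: weight = 5, length = 1, mean = 5/1 ≈ 5.000
  cycle 1 → 1: weight = 1, length = 1, mean = 1/1 ≈ 1.000
  cycle 2 → 2: weight = 2, length = 1, mean = 2/1 ≈ 2.000
  cycle 0 → 1 → 0: weight = 13, length = 2, mean = 13/2 ≈ 6.500
  cycle 0 → 2 → 0: weight = 13, length = 2, mean = 13/2 ≈ 6.500
  cycle 1 → 0 → 1: weight = 13, length = 2, mean = 13/2 ≈ 6.500
Minimum mean = 1.000, attained e.g. along the cycle 1 → 1 with weight 1 and length 1. So λ(A) = 1/1 = 1.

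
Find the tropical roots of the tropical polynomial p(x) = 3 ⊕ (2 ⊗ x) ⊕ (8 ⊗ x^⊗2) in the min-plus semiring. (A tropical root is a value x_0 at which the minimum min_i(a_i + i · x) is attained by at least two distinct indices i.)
Roots: {-6, 1}

Each tropical root is a break point of the lower envelope of the lines y = a_i + i · x (there are 3 lines, with slopes 0, 1, ..., 2). Only the lines that attain the minimum somewhere contribute to roots; other lines are dominated. Here the surviving (envelope) indices are i = 2, i = 1, i = 0.
Intersections between consecutive envelope lines give the roots: for adjacent envelope indices i < j the intersection is x = (a_i − a_j) / (j − i). Reading off the sorted break points: {-6, 1}.
Verification: at each break x_0, at least two indices attain the minimum of min_i(a_i + i · x_0).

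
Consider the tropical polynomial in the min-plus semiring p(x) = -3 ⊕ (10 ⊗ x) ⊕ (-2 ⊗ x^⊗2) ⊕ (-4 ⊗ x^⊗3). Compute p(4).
p(4) = -3

A tropical monomial a ⊗ x^⊗i evaluates to a + i · x. Evaluating each term at x = 4:
  Term 0 contributes -3 + 0 · 4 = -3
  Term 1 contributes 10 + 1 · 4 = 14
  Term 2 contributes -2 + 2 · 4 = 6
  Term 3 contributes -4 + 3 · 4 = 8
p(4) = ⊕ of these = min[-3, 14, 6, 8] = -3.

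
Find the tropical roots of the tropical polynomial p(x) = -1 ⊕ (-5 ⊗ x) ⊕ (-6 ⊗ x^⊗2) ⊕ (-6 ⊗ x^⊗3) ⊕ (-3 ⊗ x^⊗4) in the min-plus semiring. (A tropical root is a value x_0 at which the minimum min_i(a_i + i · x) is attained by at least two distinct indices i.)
Roots: {-3, 0, 1, 4}

Each tropical root is a break point of the lower envelope of the lines y = a_i + i · x (there are 5 lines, with slopes 0, 1, ..., 4). Only the lines that attain the minimum somewhere contribute to roots; other lines are dominated. Here the surviving (envelope) indices are i = 4, i = 3, i = 2, i = 1, i = 0.
Intersections between consecutive envelope lines give the roots: for adjacent envelope indices i < j the intersection is x = (a_i − a_j) / (j − i). Reading off the sorted break points: {-3, 0, 1, 4}.
Verification: at each break x_0, at least two indices attain the minimum of min_i(a_i + i · x_0).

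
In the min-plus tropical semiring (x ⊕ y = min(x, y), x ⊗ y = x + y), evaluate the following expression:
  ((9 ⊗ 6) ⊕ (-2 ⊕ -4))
((9 ⊗ 6) ⊕ (-2 ⊕ -4)) = -4

Expand innermost to outermost. Recall ⊕ takes the minimum of its arguments and ⊗ takes their sum. Working out the expression ((9 ⊗ 6) ⊕ (-2 ⊕ -4)) gives -4.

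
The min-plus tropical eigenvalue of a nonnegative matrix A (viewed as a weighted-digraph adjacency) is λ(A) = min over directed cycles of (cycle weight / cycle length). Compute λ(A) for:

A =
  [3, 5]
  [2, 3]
λ(A) = 3

Enumerate directed cycles and compute their means (weight / length). Sample:
  cycle 0 → 0: weight = 3, length = 1, mean = 3/1 ≈ 3.000
  cycle 1 → 1: weight = 3, length = 1, mean = 3/1 ≈ 3.000
  cycle 0 → 1 → 0: weight = 7, length = 2, mean = 7/2 ≈ 3.500
  cycle 1 → 0 → 1: weight = 7, length = 2, mean = 7/2 ≈ 3.500
Minimum mean = 3.000, attained e.g. along the cycle 0 → 0 with weight 3 and length 1. So λ(A) = 3/1 = 3.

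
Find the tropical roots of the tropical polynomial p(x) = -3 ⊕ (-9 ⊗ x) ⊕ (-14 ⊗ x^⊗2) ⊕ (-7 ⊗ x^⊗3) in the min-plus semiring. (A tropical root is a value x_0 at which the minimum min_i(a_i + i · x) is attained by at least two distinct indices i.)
Roots: {-7, 5, 6}

Each tropical root is a break point of the lower envelope of the lines y = a_i + i · x (there are 4 lines, with slopes 0, 1, ..., 3). Only the lines that attain the minimum somewhere contribute to roots; other lines are dominated. Here the surviving (envelope) indices are i = 3, i = 2, i = 1, i = 0.
Intersections between consecutive envelope lines give the roots: for adjacent envelope indices i < j the intersection is x = (a_i − a_j) / (j − i). Reading off the sorted break points: {-7, 5, 6}.
Verification: at each break x_0, at least two indices attain the minimum of min_i(a_i + i · x_0).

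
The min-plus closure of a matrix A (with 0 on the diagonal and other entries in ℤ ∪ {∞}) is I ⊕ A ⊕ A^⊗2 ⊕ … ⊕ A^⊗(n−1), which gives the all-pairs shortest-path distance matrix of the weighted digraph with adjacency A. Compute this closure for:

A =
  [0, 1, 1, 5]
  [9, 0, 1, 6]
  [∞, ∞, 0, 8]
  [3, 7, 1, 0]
Closure =
  [0, 1, 1, 5]
  [9, 0, 1, 6]
  [11, 12, 0, 8]
  [3, 4, 1, 0]

This is the Floyd-Warshall all-pairs shortest-path computation. For each intermediate vertex k = 0, 1, …, 3, update dist[i][j] ← min(dist[i][j], dist[i][k] + dist[k][j]). The final matrix gives, for each (i, j), the minimum total weight of any directed path from i to j (possibly empty when i = j).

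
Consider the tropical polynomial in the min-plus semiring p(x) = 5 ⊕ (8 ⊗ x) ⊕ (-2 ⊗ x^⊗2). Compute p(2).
p(2) = 2

A tropical monomial a ⊗ x^⊗i evaluates to a + i · x. Evaluating each term at x = 2:
  Term 0 contributes 5 + 0 · 2 = 5
  Term 1 contributes 8 + 1 · 2 = 10
  Term 2 contributes -2 + 2 · 2 = 2
p(2) = ⊕ of these = min[5, 10, 2] = 2.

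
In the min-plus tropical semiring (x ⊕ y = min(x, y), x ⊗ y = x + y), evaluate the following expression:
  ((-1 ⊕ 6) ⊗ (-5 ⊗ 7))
((-1 ⊕ 6) ⊗ (-5 ⊗ 7)) = 1

Expand innermost to outermost. Recall ⊕ takes the minimum of its arguments and ⊗ takes their sum. Working out the expression ((-1 ⊕ 6) ⊗ (-5 ⊗ 7)) gives 1.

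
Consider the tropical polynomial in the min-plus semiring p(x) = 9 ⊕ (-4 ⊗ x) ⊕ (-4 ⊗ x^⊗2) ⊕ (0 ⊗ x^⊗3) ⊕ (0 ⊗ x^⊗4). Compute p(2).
p(2) = -2

A tropical monomial a ⊗ x^⊗i evaluates to a + i · x. Evaluating each term at x = 2:
  Term 0 contributes 9 + 0 · 2 = 9
  Term 1 contributes -4 + 1 · 2 = -2
  Term 2 contributes -4 + 2 · 2 = 0
  Term 3 contributes 0 + 3 · 2 = 6
  Term 4 contributes 0 + 4 · 2 = 8
p(2) = ⊕ of these = min[9, -2, 0, 6, 8] = -2.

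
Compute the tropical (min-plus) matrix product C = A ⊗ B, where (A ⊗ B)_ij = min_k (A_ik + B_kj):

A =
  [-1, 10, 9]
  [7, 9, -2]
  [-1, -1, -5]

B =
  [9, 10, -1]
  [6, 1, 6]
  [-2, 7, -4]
A ⊗ B =
  [7, 9, -2]
  [-4, 5, -6]
  [-7, 0, -9]

Apply the min-plus product entry-by-entry:
  C[0][0] = min over k of (A[0][0] + B[0][0] = -1 + 9 = 8, A[0][1] + B[1][0] = 10 + 6 = 16, A[0][2] + B[2][0] = 9 + -2 = 7) = 7 (attained at k = 2)
  C[0][1] = min over k of (A[0][0] + B[0][1] = -1 + 10 = 9, A[0][1] + B[1][1] = 10 + 1 = 11, A[0][2] + B[2][1] = 9 + 7 = 16) = 9 (attained at k = 0)
  C[0][2] = min over k of (A[0][0] + B[0][2] = -1 + -1 = -2, A[0][1] + B[1][2] = 10 + 6 = 16, A[0][2] + B[2][2] = 9 + -4 = 5) = -2 (attained at k = 0)
  C[1][0] = min over k of (A[1][0] + B[0][0] = 7 + 9 = 16, A[1][1] + B[1][0] = 9 + 6 = 15, A[1][2] + B[2][0] = -2 + -2 = -4) = -4 (attained at k = 2)
  C[1][1] = min over k of (A[1][0] + B[0][1] = 7 + 10 = 17, A[1][1] + B[1][1] = 9 + 1 = 10, A[1][2] + B[2][1] = -2 + 7 = 5) = 5 (attained at k = 2)
  C[1][2] = min over k of (A[1][0] + B[0][2] = 7 + -1 = 6, A[1][1] + B[1][2] = 9 + 6 = 15, A[1][2] + B[2][2] = -2 + -4 = -6) = -6 (attained at k = 2)
  C[2][0] = min over k of (A[2][0] + B[0][0] = -1 + 9 = 8, A[2][1] + B[1][0] = -1 + 6 = 5, A[2][2] + B[2][0] = -5 + -2 = -7) = -7 (attained at k = 2)
  C[2][1] = min over k of (A[2][0] + B[0][1] = -1 + 10 = 9, A[2][1] + B[1][1] = -1 + 1 = 0, A[2][2] + B[2][1] = -5 + 7 = 2) = 0 (attained at k = 1)
  C[2][2] = min over k of (A[2][0] + B[0][2] = -1 + -1 = -2, A[2][1] + B[1][2] = -1 + 6 = 5, A[2][2] + B[2][2] = -5 + -4 = -9) = -9 (attained at k = 2)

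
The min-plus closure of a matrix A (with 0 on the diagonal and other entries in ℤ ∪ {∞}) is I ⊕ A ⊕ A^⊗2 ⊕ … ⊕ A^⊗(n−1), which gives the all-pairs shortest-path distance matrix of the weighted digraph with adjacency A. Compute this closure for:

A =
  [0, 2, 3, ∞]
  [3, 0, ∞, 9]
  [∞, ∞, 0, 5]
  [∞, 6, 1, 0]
Closure =
  [0, 2, 3, 8]
  [3, 0, 6, 9]
  [14, 11, 0, 5]
  [9, 6, 1, 0]

This is the Floyd-Warshall all-pairs shortest-path computation. For each intermediate vertex k = 0, 1, …, 3, update dist[i][j] ← min(dist[i][j], dist[i][k] + dist[k][j]). The final matrix gives, for each (i, j), the minimum total weight of any directed path from i to j (possibly empty when i = j).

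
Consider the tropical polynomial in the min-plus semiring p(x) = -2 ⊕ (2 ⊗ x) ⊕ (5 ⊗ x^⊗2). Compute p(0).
p(0) = -2

A tropical monomial a ⊗ x^⊗i evaluates to a + i · x. Evaluating each term at x = 0:
  Term 0 contributes -2 + 0 · 0 = -2
  Term 1 contributes 2 + 1 · 0 = 2
  Term 2 contributes 5 + 2 · 0 = 5
p(0) = ⊕ of these = min[-2, 2, 5] = -2.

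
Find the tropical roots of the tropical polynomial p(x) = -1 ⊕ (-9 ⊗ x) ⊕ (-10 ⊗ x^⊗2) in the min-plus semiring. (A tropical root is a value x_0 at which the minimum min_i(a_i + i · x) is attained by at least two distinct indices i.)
Roots: {1, 8}

Each tropical root is a break point of the lower envelope of the lines y = a_i + i · x (there are 3 lines, with slopes 0, 1, ..., 2). Only the lines that attain the minimum somewhere contribute to roots; other lines are dominated. Here the surviving (envelope) indices are i = 2, i = 1, i = 0.
Intersections between consecutive envelope lines give the roots: for adjacent envelope indices i < j the intersection is x = (a_i − a_j) / (j − i). Reading off the sorted break points: {1, 8}.
Verification: at each break x_0, at least two indices attain the minimum of min_i(a_i + i · x_0).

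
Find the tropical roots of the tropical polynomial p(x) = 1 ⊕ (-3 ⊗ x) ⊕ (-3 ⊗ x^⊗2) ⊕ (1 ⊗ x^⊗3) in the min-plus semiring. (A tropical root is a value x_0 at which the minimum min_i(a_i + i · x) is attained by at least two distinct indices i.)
Roots: {-4, 0, 4}

Each tropical root is a break point of the lower envelope of the lines y = a_i + i · x (there are 4 lines, with slopes 0, 1, ..., 3). Only the lines that attain the minimum somewhere contribute to roots; other lines are dominated. Here the surviving (envelope) indices are i = 3, i = 2, i = 1, i = 0.
Intersections between consecutive envelope lines give the roots: for adjacent envelope indices i < j the intersection is x = (a_i − a_j) / (j − i). Reading off the sorted break points: {-4, 0, 4}.
Verification: at each break x_0, at least two indices attain the minimum of min_i(a_i + i · x_0).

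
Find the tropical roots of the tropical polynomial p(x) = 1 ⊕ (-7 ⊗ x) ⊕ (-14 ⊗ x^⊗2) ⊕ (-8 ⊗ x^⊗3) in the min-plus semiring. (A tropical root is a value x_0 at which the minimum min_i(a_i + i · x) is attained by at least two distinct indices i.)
Roots: {-6, 7, 8}

Each tropical root is a break point of the lower envelope of the lines y = a_i + i · x (there are 4 lines, with slopes 0, 1, ..., 3). Only the lines that attain the minimum somewhere contribute to roots; other lines are dominated. Here the surviving (envelope) indices are i = 3, i = 2, i = 1, i = 0.
Intersections between consecutive envelope lines give the roots: for adjacent envelope indices i < j the intersection is x = (a_i − a_j) / (j − i). Reading off the sorted break points: {-6, 7, 8}.
Verification: at each break x_0, at least two indices attain the minimum of min_i(a_i + i · x_0).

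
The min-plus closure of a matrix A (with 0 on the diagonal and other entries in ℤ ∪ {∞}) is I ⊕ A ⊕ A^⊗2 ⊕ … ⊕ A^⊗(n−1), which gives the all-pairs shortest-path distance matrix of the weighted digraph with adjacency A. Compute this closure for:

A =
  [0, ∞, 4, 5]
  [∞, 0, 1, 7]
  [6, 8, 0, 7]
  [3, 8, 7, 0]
Closure =
  [0, 12, 4, 5]
  [7, 0, 1, 7]
  [6, 8, 0, 7]
  [3, 8, 7, 0]

This is the Floyd-Warshall all-pairs shortest-path computation. For each intermediate vertex k = 0, 1, …, 3, update dist[i][j] ← min(dist[i][j], dist[i][k] + dist[k][j]). The final matrix gives, for each (i, j), the minimum total weight of any directed path from i to j (possibly empty when i = j).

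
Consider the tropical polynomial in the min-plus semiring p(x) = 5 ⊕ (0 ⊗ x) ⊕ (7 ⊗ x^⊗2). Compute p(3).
p(3) = 3

A tropical monomial a ⊗ x^⊗i evaluates to a + i · x. Evaluating each term at x = 3:
  Term 0 contributes 5 + 0 · 3 = 5
  Term 1 contributes 0 + 1 · 3 = 3
  Term 2 contributes 7 + 2 · 3 = 13
p(3) = ⊕ of these = min[5, 3, 13] = 3.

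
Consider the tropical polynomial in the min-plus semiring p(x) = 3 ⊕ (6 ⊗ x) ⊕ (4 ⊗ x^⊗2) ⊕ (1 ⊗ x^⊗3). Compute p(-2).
p(-2) = -5

A tropical monomial a ⊗ x^⊗i evaluates to a + i · x. Evaluating each term at x = -2:
  Term 0 contributes 3 + 0 · -2 = 3
  Term 1 contributes 6 + 1 · -2 = 4
  Term 2 contributes 4 + 2 · -2 = 0
  Term 3 contributes 1 + 3 · -2 = -5
p(-2) = ⊕ of these = min[3, 4, 0, -5] = -5.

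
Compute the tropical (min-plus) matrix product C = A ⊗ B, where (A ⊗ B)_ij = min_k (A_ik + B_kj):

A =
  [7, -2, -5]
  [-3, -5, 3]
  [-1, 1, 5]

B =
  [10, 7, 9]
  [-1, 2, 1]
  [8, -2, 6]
A ⊗ B =
  [-3, -7, -1]
  [-6, -3, -4]
  [0, 3, 2]

Apply the min-plus product entry-by-entry:
  C[0][0] = min over k of (A[0][0] + B[0][0] = 7 + 10 = 17, A[0][1] + B[1][0] = -2 + -1 = -3, A[0][2] + B[2][0] = -5 + 8 = 3) = -3 (attained at k = 1)
  C[0][1] = min over k of (A[0][0] + B[0][1] = 7 + 7 = 14, A[0][1] + B[1][1] = -2 + 2 = 0, A[0][2] + B[2][1] = -5 + -2 = -7) = -7 (attained at k = 2)
  C[0][2] = min over k of (A[0][0] + B[0][2] = 7 + 9 = 16, A[0][1] + B[1][2] = -2 + 1 = -1, A[0][2] + B[2][2] = -5 + 6 = 1) = -1 (attained at k = 1)
  C[1][0] = min over k of (A[1][0] + B[0][0] = -3 + 10 = 7, A[1][1] + B[1][0] = -5 + -1 = -6, A[1][2] + B[2][0] = 3 + 8 = 11) = -6 (attained at k = 1)
  C[1][1] = min over k of (A[1][0] + B[0][1] = -3 + 7 = 4, A[1][1] + B[1][1] = -5 + 2 = -3, A[1][2] + B[2][1] = 3 + -2 = 1) = -3 (attained at k = 1)
  C[1][2] = min over k of (A[1][0] + B[0][2] = -3 + 9 = 6, A[1][1] + B[1][2] = -5 + 1 = -4, A[1][2] + B[2][2] = 3 + 6 = 9) = -4 (attained at k = 1)
  C[2][0] = min over k of (A[2][0] + B[0][0] = -1 + 10 = 9, A[2][1] + B[1][0] = 1 + -1 = 0, A[2][2] + B[2][0] = 5 + 8 = 13) = 0 (attained at k = 1)
  C[2][1] = min over k of (A[2][0] + B[0][1] = -1 + 7 = 6, A[2][1] + B[1][1] = 1 + 2 = 3, A[2][2] + B[2][1] = 5 + -2 = 3) = 3 (attained at k = 1)
  C[2][2] = min over k of (A[2][0] + B[0][2] = -1 + 9 = 8, A[2][1] + B[1][2] = 1 + 1 = 2, A[2][2] + B[2][2] = 5 + 6 = 11) = 2 (attained at k = 1)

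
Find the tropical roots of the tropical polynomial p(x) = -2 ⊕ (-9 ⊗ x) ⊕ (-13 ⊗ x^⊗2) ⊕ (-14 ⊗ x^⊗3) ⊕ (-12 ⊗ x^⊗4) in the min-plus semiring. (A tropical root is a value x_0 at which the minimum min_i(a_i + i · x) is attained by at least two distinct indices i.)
Roots: {-2, 1, 4, 7}

Each tropical root is a break point of the lower envelope of the lines y = a_i + i · x (there are 5 lines, with slopes 0, 1, ..., 4). Only the lines that attain the minimum somewhere contribute to roots; other lines are dominated. Here the surviving (envelope) indices are i = 4, i = 3, i = 2, i = 1, i = 0.
Intersections between consecutive envelope lines give the roots: for adjacent envelope indices i < j the intersection is x = (a_i − a_j) / (j − i). Reading off the sorted break points: {-2, 1, 4, 7}.
Verification: at each break x_0, at least two indices attain the minimum of min_i(a_i + i · x_0).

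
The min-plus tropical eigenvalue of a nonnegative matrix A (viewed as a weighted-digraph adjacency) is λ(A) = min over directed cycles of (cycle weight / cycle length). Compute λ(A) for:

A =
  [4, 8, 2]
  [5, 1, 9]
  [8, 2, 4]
λ(A) = 1

Enumerate directed cycles and compute their means (weight / length). Sample:
  cycle 0 → 0: weight = 4, length = 1, mean = 4/1 ≈ 4.000
  cycle 1 → 1: weight = 1, length = 1, mean = 1/1 ≈ 1.000
  cycle 2 → 2: weight = 4, length = 1, mean = 4/1 ≈ 4.000
  cycle 0 → 1 → 0: weight = 13, length = 2, mean = 13/2 ≈ 6.500
  cycle 0 → 2 → 0: weight = 10, length = 2, mean = 10/2 ≈ 5.000
  cycle 1 → 0 → 1: weight = 13, length = 2, mean = 13/2 ≈ 6.500
Minimum mean = 1.000, attained e.g. along the cycle 1 → 1 with weight 1 and length 1. So λ(A) = 1/1 = 1.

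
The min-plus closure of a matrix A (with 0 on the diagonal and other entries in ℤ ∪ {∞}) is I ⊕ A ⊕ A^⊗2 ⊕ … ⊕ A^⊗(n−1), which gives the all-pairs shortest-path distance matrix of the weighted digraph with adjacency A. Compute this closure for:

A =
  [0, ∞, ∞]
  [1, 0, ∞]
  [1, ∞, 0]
Closure =
  [0, ∞, ∞]
  [1, 0, ∞]
  [1, ∞, 0]

This is the Floyd-Warshall all-pairs shortest-path computation. For each intermediate vertex k = 0, 1, …, 2, update dist[i][j] ← min(dist[i][j], dist[i][k] + dist[k][j]). The final matrix gives, for each (i, j), the minimum total weight of any directed path from i to j (possibly empty when i = j).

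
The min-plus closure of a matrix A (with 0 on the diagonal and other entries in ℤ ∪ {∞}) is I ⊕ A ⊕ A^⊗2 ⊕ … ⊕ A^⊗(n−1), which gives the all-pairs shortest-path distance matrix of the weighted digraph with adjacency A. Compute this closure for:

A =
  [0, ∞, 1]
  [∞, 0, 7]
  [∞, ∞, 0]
Closure =
  [0, ∞, 1]
  [∞, 0, 7]
  [∞, ∞, 0]

This is the Floyd-Warshall all-pairs shortest-path computation. For each intermediate vertex k = 0, 1, …, 2, update dist[i][j] ← min(dist[i][j], dist[i][k] + dist[k][j]). The final matrix gives, for each (i, j), the minimum total weight of any directed path from i to j (possibly empty when i = j).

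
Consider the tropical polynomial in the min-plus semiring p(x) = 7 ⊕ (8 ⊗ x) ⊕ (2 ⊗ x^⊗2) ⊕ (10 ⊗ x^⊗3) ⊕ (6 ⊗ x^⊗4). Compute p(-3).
p(-3) = -6

A tropical monomial a ⊗ x^⊗i evaluates to a + i · x. Evaluating each term at x = -3:
  Term 0 contributes 7 + 0 · -3 = 7
  Term 1 contributes 8 + 1 · -3 = 5
  Term 2 contributes 2 + 2 · -3 = -4
  Term 3 contributes 10 + 3 · -3 = 1
  Term 4 contributes 6 + 4 · -3 = -6
p(-3) = ⊕ of these = min[7, 5, -4, 1, -6] = -6.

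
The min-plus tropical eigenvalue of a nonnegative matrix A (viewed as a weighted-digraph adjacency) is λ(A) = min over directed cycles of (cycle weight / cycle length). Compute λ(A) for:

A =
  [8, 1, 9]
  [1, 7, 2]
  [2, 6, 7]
λ(A) = 1

Enumerate directed cycles and compute their means (weight / length). Sample:
  cycle 0 → 0: weight = 8, length = 1, mean = 8/1 ≈ 8.000
  cycle 1 → 1: weight = 7, length = 1, mean = 7/1 ≈ 7.000
  cycle 2 → 2: weight = 7, length = 1, mean = 7/1 ≈ 7.000
  cycle 0 → 1 → 0: weight = 2, length = 2, mean = 2/2 ≈ 1.000
  cycle 0 → 2 → 0: weight = 11, length = 2, mean = 11/2 ≈ 5.500
  cycle 1 → 0 → 1: weight = 2, length = 2, mean = 2/2 ≈ 1.000
Minimum mean = 1.000, attained e.g. along the cycle 0 → 1 → 0 with weight 2 and length 2. So λ(A) = 2/2 = 1.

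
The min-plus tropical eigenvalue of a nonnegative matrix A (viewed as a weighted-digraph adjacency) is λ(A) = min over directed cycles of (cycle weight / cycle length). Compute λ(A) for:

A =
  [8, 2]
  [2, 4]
λ(A) = 2

Enumerate directed cycles and compute their means (weight / length). Sample:
  cycle 0 → 0: weight = 8, length = 1, mean = 8/1 ≈ 8.000
  cycle 1 → 1: weight = 4, length = 1, mean = 4/1 ≈ 4.000
  cycle 0 → 1 → 0: weight = 4, length = 2, mean = 4/2 ≈ 2.000
  cycle 1 → 0 → 1: weight = 4, length = 2, mean = 4/2 ≈ 2.000
Minimum mean = 2.000, attained e.g. along the cycle 0 → 1 → 0 with weight 4 and length 2. So λ(A) = 4/2 = 2.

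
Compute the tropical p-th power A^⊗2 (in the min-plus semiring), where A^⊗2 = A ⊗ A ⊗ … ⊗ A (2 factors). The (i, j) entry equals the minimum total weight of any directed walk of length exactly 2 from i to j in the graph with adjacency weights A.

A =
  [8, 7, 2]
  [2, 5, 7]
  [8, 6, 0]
A^⊗2 =
  [9, 8, 2]
  [7, 9, 4]
  [8, 6, 0]

Each entry (A^⊗2)_ij equals the minimum over all length-2 walks i = v_0 → v_1 → … → v_2 = j of Σ_t A[v_t][v_{t+1}]. For example, for (i, j) = (0, 2) we minimise over 3 possible intermediate vertex sequences; the minimum is 2, attained along the walk 0 → 2 → 2.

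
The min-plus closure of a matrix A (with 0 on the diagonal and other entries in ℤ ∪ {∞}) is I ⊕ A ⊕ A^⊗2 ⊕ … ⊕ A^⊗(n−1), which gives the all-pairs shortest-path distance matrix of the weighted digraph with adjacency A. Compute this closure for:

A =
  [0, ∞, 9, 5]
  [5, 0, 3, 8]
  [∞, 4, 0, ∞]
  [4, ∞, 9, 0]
Closure =
  [0, 13, 9, 5]
  [5, 0, 3, 8]
  [9, 4, 0, 12]
  [4, 13, 9, 0]

This is the Floyd-Warshall all-pairs shortest-path computation. For each intermediate vertex k = 0, 1, …, 3, update dist[i][j] ← min(dist[i][j], dist[i][k] + dist[k][j]). The final matrix gives, for each (i, j), the minimum total weight of any directed path from i to j (possibly empty when i = j).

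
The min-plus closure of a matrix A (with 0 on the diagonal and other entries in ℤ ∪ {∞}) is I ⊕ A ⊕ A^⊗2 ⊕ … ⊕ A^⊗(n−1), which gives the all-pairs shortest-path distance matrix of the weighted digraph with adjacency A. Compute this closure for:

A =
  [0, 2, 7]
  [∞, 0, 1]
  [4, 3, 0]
Closure =
  [0, 2, 3]
  [5, 0, 1]
  [4, 3, 0]

This is the Floyd-Warshall all-pairs shortest-path computation. For each intermediate vertex k = 0, 1, …, 2, update dist[i][j] ← min(dist[i][j], dist[i][k] + dist[k][j]). The final matrix gives, for each (i, j), the minimum total weight of any directed path from i to j (possibly empty when i = j).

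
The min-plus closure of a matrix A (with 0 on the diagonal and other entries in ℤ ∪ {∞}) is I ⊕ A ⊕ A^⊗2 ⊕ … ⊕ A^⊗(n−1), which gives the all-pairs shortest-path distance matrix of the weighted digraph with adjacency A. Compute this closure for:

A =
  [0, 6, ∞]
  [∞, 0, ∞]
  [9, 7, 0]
Closure =
  [0, 6, ∞]
  [∞, 0, ∞]
  [9, 7, 0]

This is the Floyd-Warshall all-pairs shortest-path computation. For each intermediate vertex k = 0, 1, …, 2, update dist[i][j] ← min(dist[i][j], dist[i][k] + dist[k][j]). The final matrix gives, for each (i, j), the minimum total weight of any directed path from i to j (possibly empty when i = j).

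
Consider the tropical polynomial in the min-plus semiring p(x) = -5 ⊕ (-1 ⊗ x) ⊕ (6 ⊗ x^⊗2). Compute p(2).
p(2) = -5

A tropical monomial a ⊗ x^⊗i evaluates to a + i · x. Evaluating each term at x = 2:
  Term 0 contributes -5 + 0 · 2 = -5
  Term 1 contributes -1 + 1 · 2 = 1
  Term 2 contributes 6 + 2 · 2 = 10
p(2) = ⊕ of these = min[-5, 1, 10] = -5.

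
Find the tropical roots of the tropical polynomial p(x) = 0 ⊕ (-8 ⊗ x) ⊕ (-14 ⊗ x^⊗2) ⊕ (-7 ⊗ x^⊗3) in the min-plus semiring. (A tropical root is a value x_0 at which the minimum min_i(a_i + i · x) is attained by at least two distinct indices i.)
Roots: {-7, 6, 8}

Each tropical root is a break point of the lower envelope of the lines y = a_i + i · x (there are 4 lines, with slopes 0, 1, ..., 3). Only the lines that attain the minimum somewhere contribute to roots; other lines are dominated. Here the surviving (envelope) indices are i = 3, i = 2, i = 1, i = 0.
Intersections between consecutive envelope lines give the roots: for adjacent envelope indices i < j the intersection is x = (a_i − a_j) / (j − i). Reading off the sorted break points: {-7, 6, 8}.
Verification: at each break x_0, at least two indices attain the minimum of min_i(a_i + i · x_0).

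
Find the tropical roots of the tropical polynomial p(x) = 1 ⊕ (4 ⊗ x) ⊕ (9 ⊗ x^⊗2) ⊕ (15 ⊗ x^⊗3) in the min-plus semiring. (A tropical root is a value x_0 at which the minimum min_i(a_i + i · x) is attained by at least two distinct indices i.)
Roots: {-6, -5, -3}

Each tropical root is a break point of the lower envelope of the lines y = a_i + i · x (there are 4 lines, with slopes 0, 1, ..., 3). Only the lines that attain the minimum somewhere contribute to roots; other lines are dominated. Here the surviving (envelope) indices are i = 3, i = 2, i = 1, i = 0.
Intersections between consecutive envelope lines give the roots: for adjacent envelope indices i < j the intersection is x = (a_i − a_j) / (j − i). Reading off the sorted break points: {-6, -5, -3}.
Verification: at each break x_0, at least two indices attain the minimum of min_i(a_i + i · x_0).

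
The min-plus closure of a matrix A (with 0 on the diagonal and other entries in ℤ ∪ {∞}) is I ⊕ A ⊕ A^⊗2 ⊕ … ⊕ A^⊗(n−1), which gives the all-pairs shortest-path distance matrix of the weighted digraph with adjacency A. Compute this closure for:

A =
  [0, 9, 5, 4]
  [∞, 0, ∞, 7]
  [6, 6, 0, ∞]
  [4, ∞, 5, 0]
Closure =
  [0, 9, 5, 4]
  [11, 0, 12, 7]
  [6, 6, 0, 10]
  [4, 11, 5, 0]

This is the Floyd-Warshall all-pairs shortest-path computation. For each intermediate vertex k = 0, 1, …, 3, update dist[i][j] ← min(dist[i][j], dist[i][k] + dist[k][j]). The final matrix gives, for each (i, j), the minimum total weight of any directed path from i to j (possibly empty when i = j).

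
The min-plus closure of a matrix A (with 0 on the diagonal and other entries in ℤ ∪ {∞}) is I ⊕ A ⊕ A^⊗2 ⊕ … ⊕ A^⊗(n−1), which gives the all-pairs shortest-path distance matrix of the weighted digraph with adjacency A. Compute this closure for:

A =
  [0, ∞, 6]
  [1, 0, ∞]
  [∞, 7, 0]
Closure =
  [0, 13, 6]
  [1, 0, 7]
  [8, 7, 0]

This is the Floyd-Warshall all-pairs shortest-path computation. For each intermediate vertex k = 0, 1, …, 2, update dist[i][j] ← min(dist[i][j], dist[i][k] + dist[k][j]). The final matrix gives, for each (i, j), the minimum total weight of any directed path from i to j (possibly empty when i = j).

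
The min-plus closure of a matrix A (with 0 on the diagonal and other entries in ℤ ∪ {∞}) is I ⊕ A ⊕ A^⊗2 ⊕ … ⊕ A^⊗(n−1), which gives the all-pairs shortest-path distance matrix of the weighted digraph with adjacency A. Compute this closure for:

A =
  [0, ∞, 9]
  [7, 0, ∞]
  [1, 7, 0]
Closure =
  [0, 16, 9]
  [7, 0, 16]
  [1, 7, 0]

This is the Floyd-Warshall all-pairs shortest-path computation. For each intermediate vertex k = 0, 1, …, 2, update dist[i][j] ← min(dist[i][j], dist[i][k] + dist[k][j]). The final matrix gives, for each (i, j), the minimum total weight of any directed path from i to j (possibly empty when i = j).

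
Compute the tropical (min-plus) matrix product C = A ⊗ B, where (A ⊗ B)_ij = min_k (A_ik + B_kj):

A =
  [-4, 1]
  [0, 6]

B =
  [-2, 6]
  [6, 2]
A ⊗ B =
  [-6, 2]
  [-2, 6]

Apply the min-plus product entry-by-entry:
  C[0][0] = min over k of (A[0][0] + B[0][0] = -4 + -2 = -6, A[0][1] + B[1][0] = 1 + 6 = 7) = -6 (attained at k = 0)
  C[0][1] = min over k of (A[0][0] + B[0][1] = -4 + 6 = 2, A[0][1] + B[1][1] = 1 + 2 = 3) = 2 (attained at k = 0)
  C[1][0] = min over k of (A[1][0] + B[0][0] = 0 + -2 = -2, A[1][1] + B[1][0] = 6 + 6 = 12) = -2 (attained at k = 0)
  C[1][1] = min over k of (A[1][0] + B[0][1] = 0 + 6 = 6, A[1][1] + B[1][1] = 6 + 2 = 8) = 6 (attained at k = 0)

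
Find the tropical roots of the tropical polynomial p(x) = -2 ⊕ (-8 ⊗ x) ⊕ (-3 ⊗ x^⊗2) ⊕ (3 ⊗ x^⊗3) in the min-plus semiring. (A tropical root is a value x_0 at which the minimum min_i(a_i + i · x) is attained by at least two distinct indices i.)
Roots: {-6, -5, 6}

Each tropical root is a break point of the lower envelope of the lines y = a_i + i · x (there are 4 lines, with slopes 0, 1, ..., 3). Only the lines that attain the minimum somewhere contribute to roots; other lines are dominated. Here the surviving (envelope) indices are i = 3, i = 2, i = 1, i = 0.
Intersections between consecutive envelope lines give the roots: for adjacent envelope indices i < j the intersection is x = (a_i − a_j) / (j − i). Reading off the sorted break points: {-6, -5, 6}.
Verification: at each break x_0, at least two indices attain the minimum of min_i(a_i + i · x_0).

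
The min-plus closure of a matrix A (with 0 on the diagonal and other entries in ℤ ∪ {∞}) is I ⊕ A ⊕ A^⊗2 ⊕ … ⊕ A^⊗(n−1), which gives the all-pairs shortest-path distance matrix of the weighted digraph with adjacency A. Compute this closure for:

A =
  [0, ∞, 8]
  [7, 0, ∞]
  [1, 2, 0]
Closure =
  [0, 10, 8]
  [7, 0, 15]
  [1, 2, 0]

This is the Floyd-Warshall all-pairs shortest-path computation. For each intermediate vertex k = 0, 1, …, 2, update dist[i][j] ← min(dist[i][j], dist[i][k] + dist[k][j]). The final matrix gives, for each (i, j), the minimum total weight of any directed path from i to j (possibly empty when i = j).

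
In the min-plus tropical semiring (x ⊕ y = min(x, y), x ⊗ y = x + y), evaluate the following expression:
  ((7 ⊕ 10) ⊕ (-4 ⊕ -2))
((7 ⊕ 10) ⊕ (-4 ⊕ -2)) = -4

Expand innermost to outermost. Recall ⊕ takes the minimum of its arguments and ⊗ takes their sum. Working out the expression ((7 ⊕ 10) ⊕ (-4 ⊕ -2)) gives -4.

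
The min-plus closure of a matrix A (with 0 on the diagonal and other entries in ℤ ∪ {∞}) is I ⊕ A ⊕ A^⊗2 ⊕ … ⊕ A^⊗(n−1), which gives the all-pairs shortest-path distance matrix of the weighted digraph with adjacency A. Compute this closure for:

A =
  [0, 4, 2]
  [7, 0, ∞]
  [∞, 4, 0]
Closure =
  [0, 4, 2]
  [7, 0, 9]
  [11, 4, 0]

This is the Floyd-Warshall all-pairs shortest-path computation. For each intermediate vertex k = 0, 1, …, 2, update dist[i][j] ← min(dist[i][j], dist[i][k] + dist[k][j]). The final matrix gives, for each (i, j), the minimum total weight of any directed path from i to j (possibly empty when i = j).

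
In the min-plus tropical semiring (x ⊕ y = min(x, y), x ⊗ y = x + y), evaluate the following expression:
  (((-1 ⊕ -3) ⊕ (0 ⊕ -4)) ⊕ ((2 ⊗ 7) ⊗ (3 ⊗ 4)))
(((-1 ⊕ -3) ⊕ (0 ⊕ -4)) ⊕ ((2 ⊗ 7) ⊗ (3 ⊗ 4))) = -4

Expand innermost to outermost. Recall ⊕ takes the minimum of its arguments and ⊗ takes their sum. Working out the expression (((-1 ⊕ -3) ⊕ (0 ⊕ -4)) ⊕ ((2 ⊗ 7) ⊗ (3 ⊗ 4))) gives -4.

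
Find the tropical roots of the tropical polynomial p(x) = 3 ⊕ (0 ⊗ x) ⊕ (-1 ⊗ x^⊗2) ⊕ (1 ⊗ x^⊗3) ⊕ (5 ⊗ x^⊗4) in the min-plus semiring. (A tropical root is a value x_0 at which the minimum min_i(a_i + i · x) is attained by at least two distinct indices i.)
Roots: {-4, -2, 1, 3}

Each tropical root is a break point of the lower envelope of the lines y = a_i + i · x (there are 5 lines, with slopes 0, 1, ..., 4). Only the lines that attain the minimum somewhere contribute to roots; other lines are dominated. Here the surviving (envelope) indices are i = 4, i = 3, i = 2, i = 1, i = 0.
Intersections between consecutive envelope lines give the roots: for adjacent envelope indices i < j the intersection is x = (a_i − a_j) / (j − i). Reading off the sorted break points: {-4, -2, 1, 3}.
Verification: at each break x_0, at least two indices attain the minimum of min_i(a_i + i · x_0).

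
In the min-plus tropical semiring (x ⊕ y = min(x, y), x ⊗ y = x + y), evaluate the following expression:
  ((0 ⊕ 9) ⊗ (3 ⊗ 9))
((0 ⊕ 9) ⊗ (3 ⊗ 9)) = 12

Expand innermost to outermost. Recall ⊕ takes the minimum of its arguments and ⊗ takes their sum. Working out the expression ((0 ⊕ 9) ⊗ (3 ⊗ 9)) gives 12.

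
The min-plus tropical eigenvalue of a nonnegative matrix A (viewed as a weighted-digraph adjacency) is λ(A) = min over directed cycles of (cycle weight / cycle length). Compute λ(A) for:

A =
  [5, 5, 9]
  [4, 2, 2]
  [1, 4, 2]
λ(A) = 2

Enumerate directed cycles and compute their means (weight / length). Sample:
  cycle 0 → 0: weight = 5, length = 1, mean = 5/1 ≈ 5.000
  cycle 1 → 1: weight = 2, length = 1, mean = 2/1 ≈ 2.000
  cycle 2 → 2: weight = 2, length = 1, mean = 2/1 ≈ 2.000
  cycle 0 → 1 → 0: weight = 9, length = 2, mean = 9/2 ≈ 4.500
  cycle 0 → 2 → 0: weight = 10, length = 2, mean = 10/2 ≈ 5.000
  cycle 1 → 0 → 1: weight = 9, length = 2, mean = 9/2 ≈ 4.500
Minimum mean = 2.000, attained e.g. along the cycle 1 → 1 with weight 2 and length 1. So λ(A) = 2/1 = 2.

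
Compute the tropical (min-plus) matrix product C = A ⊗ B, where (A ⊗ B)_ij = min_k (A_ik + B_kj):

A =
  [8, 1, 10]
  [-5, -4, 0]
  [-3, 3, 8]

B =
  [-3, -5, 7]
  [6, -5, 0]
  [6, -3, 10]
A ⊗ B =
  [5, -4, 1]
  [-8, -10, -4]
  [-6, -8, 3]

Apply the min-plus product entry-by-entry:
  C[0][0] = min over k of (A[0][0] + B[0][0] = 8 + -3 = 5, A[0][1] + B[1][0] = 1 + 6 = 7, A[0][2] + B[2][0] = 10 + 6 = 16) = 5 (attained at k = 0)
  C[0][1] = min over k of (A[0][0] + B[0][1] = 8 + -5 = 3, A[0][1] + B[1][1] = 1 + -5 = -4, A[0][2] + B[2][1] = 10 + -3 = 7) = -4 (attained at k = 1)
  C[0][2] = min over k of (A[0][0] + B[0][2] = 8 + 7 = 15, A[0][1] + B[1][2] = 1 + 0 = 1, A[0][2] + B[2][2] = 10 + 10 = 20) = 1 (attained at k = 1)
  C[1][0] = min over k of (A[1][0] + B[0][0] = -5 + -3 = -8, A[1][1] + B[1][0] = -4 + 6 = 2, A[1][2] + B[2][0] = 0 + 6 = 6) = -8 (attained at k = 0)
  C[1][1] = min over k of (A[1][0] + B[0][1] = -5 + -5 = -10, A[1][1] + B[1][1] = -4 + -5 = -9, A[1][2] + B[2][1] = 0 + -3 = -3) = -10 (attained at k = 0)
  C[1][2] = min over k of (A[1][0] + B[0][2] = -5 + 7 = 2, A[1][1] + B[1][2] = -4 + 0 = -4, A[1][2] + B[2][2] = 0 + 10 = 10) = -4 (attained at k = 1)
  C[2][0] = min over k of (A[2][0] + B[0][0] = -3 + -3 = -6, A[2][1] + B[1][0] = 3 + 6 = 9, A[2][2] + B[2][0] = 8 + 6 = 14) = -6 (attained at k = 0)
  C[2][1] = min over k of (A[2][0] + B[0][1] = -3 + -5 = -8, A[2][1] + B[1][1] = 3 + -5 = -2, A[2][2] + B[2][1] = 8 + -3 = 5) = -8 (attained at k = 0)
  C[2][2] = min over k of (A[2][0] + B[0][2] = -3 + 7 = 4, A[2][1] + B[1][2] = 3 + 0 = 3, A[2][2] + B[2][2] = 8 + 10 = 18) = 3 (attained at k = 1)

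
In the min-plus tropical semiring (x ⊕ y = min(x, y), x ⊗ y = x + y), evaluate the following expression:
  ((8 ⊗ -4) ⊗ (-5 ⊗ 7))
((8 ⊗ -4) ⊗ (-5 ⊗ 7)) = 6

Expand innermost to outermost. Recall ⊕ takes the minimum of its arguments and ⊗ takes their sum. Working out the expression ((8 ⊗ -4) ⊗ (-5 ⊗ 7)) gives 6.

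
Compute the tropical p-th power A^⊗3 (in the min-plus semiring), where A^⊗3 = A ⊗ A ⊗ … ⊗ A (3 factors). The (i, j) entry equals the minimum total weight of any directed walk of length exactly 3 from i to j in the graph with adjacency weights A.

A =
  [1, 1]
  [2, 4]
A^⊗3 =
  [3, 3]
  [4, 4]

Each entry (A^⊗3)_ij equals the minimum over all length-3 walks i = v_0 → v_1 → … → v_3 = j of Σ_t A[v_t][v_{t+1}]. For example, for (i, j) = (0, 1) we minimise over 4 possible intermediate vertex sequences; the minimum is 3, attained along the walk 0 → 0 → 0 → 1.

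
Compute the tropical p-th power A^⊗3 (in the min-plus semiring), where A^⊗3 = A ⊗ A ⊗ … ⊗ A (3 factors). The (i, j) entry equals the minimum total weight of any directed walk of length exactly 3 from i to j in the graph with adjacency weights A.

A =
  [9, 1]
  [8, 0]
A^⊗3 =
  [9, 1]
  [8, 0]

Each entry (A^⊗3)_ij equals the minimum over all length-3 walks i = v_0 → v_1 → … → v_3 = j of Σ_t A[v_t][v_{t+1}]. For example, for (i, j) = (0, 1) we minimise over 4 possible intermediate vertex sequences; the minimum is 1, attained along the walk 0 → 1 → 1 → 1.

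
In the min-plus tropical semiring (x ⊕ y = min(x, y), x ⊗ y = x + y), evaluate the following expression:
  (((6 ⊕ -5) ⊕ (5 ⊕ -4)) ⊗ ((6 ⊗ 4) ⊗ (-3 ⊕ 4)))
(((6 ⊕ -5) ⊕ (5 ⊕ -4)) ⊗ ((6 ⊗ 4) ⊗ (-3 ⊕ 4))) = 2

Expand innermost to outermost. Recall ⊕ takes the minimum of its arguments and ⊗ takes their sum. Working out the expression (((6 ⊕ -5) ⊕ (5 ⊕ -4)) ⊗ ((6 ⊗ 4) ⊗ (-3 ⊕ 4))) gives 2.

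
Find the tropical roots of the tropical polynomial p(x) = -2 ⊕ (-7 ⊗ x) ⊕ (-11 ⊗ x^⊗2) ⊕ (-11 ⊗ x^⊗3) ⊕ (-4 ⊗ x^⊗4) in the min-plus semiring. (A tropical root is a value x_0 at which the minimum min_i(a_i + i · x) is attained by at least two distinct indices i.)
Roots: {-7, 0, 4, 5}

Each tropical root is a break point of the lower envelope of the lines y = a_i + i · x (there are 5 lines, with slopes 0, 1, ..., 4). Only the lines that attain the minimum somewhere contribute to roots; other lines are dominated. Here the surviving (envelope) indices are i = 4, i = 3, i = 2, i = 1, i = 0.
Intersections between consecutive envelope lines give the roots: for adjacent envelope indices i < j the intersection is x = (a_i − a_j) / (j − i). Reading off the sorted break points: {-7, 0, 4, 5}.
Verification: at each break x_0, at least two indices attain the minimum of min_i(a_i + i · x_0).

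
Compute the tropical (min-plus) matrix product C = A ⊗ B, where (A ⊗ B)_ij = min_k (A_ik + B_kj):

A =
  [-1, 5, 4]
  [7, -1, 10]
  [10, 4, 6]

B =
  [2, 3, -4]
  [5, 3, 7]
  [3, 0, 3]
A ⊗ B =
  [1, 2, -5]
  [4, 2, 3]
  [9, 6, 6]

Apply the min-plus product entry-by-entry:
  C[0][0] = min over k of (A[0][0] + B[0][0] = -1 + 2 = 1, A[0][1] + B[1][0] = 5 + 5 = 10, A[0][2] + B[2][0] = 4 + 3 = 7) = 1 (attained at k = 0)
  C[0][1] = min over k of (A[0][0] + B[0][1] = -1 + 3 = 2, A[0][1] + B[1][1] = 5 + 3 = 8, A[0][2] + B[2][1] = 4 + 0 = 4) = 2 (attained at k = 0)
  C[0][2] = min over k of (A[0][0] + B[0][2] = -1 + -4 = -5, A[0][1] + B[1][2] = 5 + 7 = 12, A[0][2] + B[2][2] = 4 + 3 = 7) = -5 (attained at k = 0)
  C[1][0] = min over k of (A[1][0] + B[0][0] = 7 + 2 = 9, A[1][1] + B[1][0] = -1 + 5 = 4, A[1][2] + B[2][0] = 10 + 3 = 13) = 4 (attained at k = 1)
  C[1][1] = min over k of (A[1][0] + B[0][1] = 7 + 3 = 10, A[1][1] + B[1][1] = -1 + 3 = 2, A[1][2] + B[2][1] = 10 + 0 = 10) = 2 (attained at k = 1)
  C[1][2] = min over k of (A[1][0] + B[0][2] = 7 + -4 = 3, A[1][1] + B[1][2] = -1 + 7 = 6, A[1][2] + B[2][2] = 10 + 3 = 13) = 3 (attained at k = 0)
  C[2][0] = min over k of (A[2][0] + B[0][0] = 10 + 2 = 12, A[2][1] + B[1][0] = 4 + 5 = 9, A[2][2] + B[2][0] = 6 + 3 = 9) = 9 (attained at k = 1)
  C[2][1] = min over k of (A[2][0] + B[0][1] = 10 + 3 = 13, A[2][1] + B[1][1] = 4 + 3 = 7, A[2][2] + B[2][1] = 6 + 0 = 6) = 6 (attained at k = 2)
  C[2][2] = min over k of (A[2][0] + B[0][2] = 10 + -4 = 6, A[2][1] + B[1][2] = 4 + 7 = 11, A[2][2] + B[2][2] = 6 + 3 = 9) = 6 (attained at k = 0)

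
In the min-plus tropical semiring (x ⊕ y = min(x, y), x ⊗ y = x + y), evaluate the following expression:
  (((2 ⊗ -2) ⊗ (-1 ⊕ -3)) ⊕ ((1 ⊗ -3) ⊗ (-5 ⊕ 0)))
(((2 ⊗ -2) ⊗ (-1 ⊕ -3)) ⊕ ((1 ⊗ -3) ⊗ (-5 ⊕ 0))) = -7

Expand innermost to outermost. Recall ⊕ takes the minimum of its arguments and ⊗ takes their sum. Working out the expression (((2 ⊗ -2) ⊗ (-1 ⊕ -3)) ⊕ ((1 ⊗ -3) ⊗ (-5 ⊕ 0))) gives -7.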